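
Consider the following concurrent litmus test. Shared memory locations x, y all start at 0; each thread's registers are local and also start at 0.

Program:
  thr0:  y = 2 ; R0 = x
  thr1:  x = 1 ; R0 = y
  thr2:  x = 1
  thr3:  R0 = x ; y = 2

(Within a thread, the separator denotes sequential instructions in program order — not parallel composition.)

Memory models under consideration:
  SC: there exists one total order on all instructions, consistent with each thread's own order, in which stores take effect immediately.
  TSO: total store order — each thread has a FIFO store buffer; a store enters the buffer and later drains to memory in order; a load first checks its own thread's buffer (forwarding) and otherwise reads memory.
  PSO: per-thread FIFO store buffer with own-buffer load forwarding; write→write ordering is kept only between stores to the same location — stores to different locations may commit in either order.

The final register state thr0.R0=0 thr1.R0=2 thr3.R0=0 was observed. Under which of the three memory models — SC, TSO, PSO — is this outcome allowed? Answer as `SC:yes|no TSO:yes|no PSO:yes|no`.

outcome vector order: (thr0.R0,thr1.R0,thr3.R0)
SC: 6 outcomes — {0/2/0, 0/2/1, 1/0/0, 1/0/1, 1/2/0, 1/2/1}
TSO: 8 outcomes — {0/0/0, 0/0/1, 0/2/0, 0/2/1, 1/0/0, 1/0/1, 1/2/0, 1/2/1}
PSO: 8 outcomes — {0/0/0, 0/0/1, 0/2/0, 0/2/1, 1/0/0, 1/0/1, 1/2/0, 1/2/1}
target 0/2/0 ∈ {SC,TSO,PSO}

SC:yes TSO:yes PSO:yes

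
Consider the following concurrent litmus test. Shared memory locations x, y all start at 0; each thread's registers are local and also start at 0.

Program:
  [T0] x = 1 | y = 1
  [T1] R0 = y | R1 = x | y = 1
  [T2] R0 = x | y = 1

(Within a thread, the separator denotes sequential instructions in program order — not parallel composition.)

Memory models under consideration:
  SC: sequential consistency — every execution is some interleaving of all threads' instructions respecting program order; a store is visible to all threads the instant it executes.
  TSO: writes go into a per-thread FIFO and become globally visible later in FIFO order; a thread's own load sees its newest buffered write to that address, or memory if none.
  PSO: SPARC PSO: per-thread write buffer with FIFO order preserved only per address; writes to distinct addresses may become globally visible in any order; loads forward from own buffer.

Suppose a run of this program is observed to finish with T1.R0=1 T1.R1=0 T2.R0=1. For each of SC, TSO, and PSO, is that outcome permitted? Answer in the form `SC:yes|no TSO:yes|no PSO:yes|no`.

outcome vector order: (T1.R0,T1.R1,T2.R0)
under SC → 000 001 010 011 100 110 111
under TSO → 000 001 010 011 100 110 111
under PSO → 000 001 010 011 100 101 110 111
target 101 ∈ {PSO}

SC:no TSO:no PSO:yes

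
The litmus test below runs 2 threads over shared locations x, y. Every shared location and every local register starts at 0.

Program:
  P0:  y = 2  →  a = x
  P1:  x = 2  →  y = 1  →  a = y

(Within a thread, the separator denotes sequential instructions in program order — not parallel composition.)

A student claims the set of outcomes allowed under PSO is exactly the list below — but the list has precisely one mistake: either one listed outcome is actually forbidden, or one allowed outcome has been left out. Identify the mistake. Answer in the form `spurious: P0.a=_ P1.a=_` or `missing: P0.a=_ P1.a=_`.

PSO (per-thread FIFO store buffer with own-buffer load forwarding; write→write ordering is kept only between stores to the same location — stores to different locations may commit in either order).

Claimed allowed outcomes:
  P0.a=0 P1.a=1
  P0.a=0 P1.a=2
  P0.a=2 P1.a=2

outcome vector order: (P0.a,P1.a)
PSO: 4 outcomes — {0/1, 0/2, 2/1, 2/2}
PSO∖claimed = {2/1}

missing: P0.a=2 P1.a=1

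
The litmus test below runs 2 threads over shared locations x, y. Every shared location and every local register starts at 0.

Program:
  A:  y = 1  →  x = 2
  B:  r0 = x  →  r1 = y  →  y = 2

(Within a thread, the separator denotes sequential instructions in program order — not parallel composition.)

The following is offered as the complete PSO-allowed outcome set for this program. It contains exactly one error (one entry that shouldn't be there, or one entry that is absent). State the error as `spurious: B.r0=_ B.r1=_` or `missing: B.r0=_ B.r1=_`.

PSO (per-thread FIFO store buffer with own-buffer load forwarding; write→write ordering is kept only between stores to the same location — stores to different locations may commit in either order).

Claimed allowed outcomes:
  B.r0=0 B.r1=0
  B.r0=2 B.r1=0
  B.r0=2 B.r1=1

outcome vector order: (B.r0,B.r1)
[PSO] allowed = {<0 0> <0 1> <2 0> <2 1>}
PSO∖claimed = {<0 1>}

missing: B.r0=0 B.r1=1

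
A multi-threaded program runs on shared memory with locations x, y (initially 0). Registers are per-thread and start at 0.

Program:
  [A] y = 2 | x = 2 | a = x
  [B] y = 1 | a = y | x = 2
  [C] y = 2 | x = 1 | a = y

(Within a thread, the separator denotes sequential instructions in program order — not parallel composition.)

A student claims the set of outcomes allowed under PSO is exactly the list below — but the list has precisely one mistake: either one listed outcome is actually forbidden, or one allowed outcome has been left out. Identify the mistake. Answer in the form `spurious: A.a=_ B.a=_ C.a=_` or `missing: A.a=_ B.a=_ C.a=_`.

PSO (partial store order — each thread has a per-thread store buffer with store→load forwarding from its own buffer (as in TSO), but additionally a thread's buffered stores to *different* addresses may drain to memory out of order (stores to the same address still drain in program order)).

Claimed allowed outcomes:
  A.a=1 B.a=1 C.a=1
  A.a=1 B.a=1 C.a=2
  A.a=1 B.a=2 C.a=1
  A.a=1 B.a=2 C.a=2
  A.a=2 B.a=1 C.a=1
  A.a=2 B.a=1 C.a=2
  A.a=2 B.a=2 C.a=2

outcome vector order: (A.a,B.a,C.a)
PSO: 8 outcomes — {(1,1,1) (1,1,2) (1,2,1) (1,2,2) (2,1,1) (2,1,2) (2,2,1) (2,2,2)}
PSO∖claimed = {(2,2,1)}

missing: A.a=2 B.a=2 C.a=1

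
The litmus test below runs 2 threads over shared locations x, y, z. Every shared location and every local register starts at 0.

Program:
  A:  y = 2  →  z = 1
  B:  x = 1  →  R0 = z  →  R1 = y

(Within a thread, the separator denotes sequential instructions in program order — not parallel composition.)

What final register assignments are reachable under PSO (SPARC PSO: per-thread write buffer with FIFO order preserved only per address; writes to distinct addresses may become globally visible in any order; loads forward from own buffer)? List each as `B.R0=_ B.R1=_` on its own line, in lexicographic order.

B.R0=0 B.R1=0
B.R0=0 B.R1=2
B.R0=1 B.R1=0
B.R0=1 B.R1=2

outcome vector order: (B.R0,B.R1)
|PSO outcomes| = 4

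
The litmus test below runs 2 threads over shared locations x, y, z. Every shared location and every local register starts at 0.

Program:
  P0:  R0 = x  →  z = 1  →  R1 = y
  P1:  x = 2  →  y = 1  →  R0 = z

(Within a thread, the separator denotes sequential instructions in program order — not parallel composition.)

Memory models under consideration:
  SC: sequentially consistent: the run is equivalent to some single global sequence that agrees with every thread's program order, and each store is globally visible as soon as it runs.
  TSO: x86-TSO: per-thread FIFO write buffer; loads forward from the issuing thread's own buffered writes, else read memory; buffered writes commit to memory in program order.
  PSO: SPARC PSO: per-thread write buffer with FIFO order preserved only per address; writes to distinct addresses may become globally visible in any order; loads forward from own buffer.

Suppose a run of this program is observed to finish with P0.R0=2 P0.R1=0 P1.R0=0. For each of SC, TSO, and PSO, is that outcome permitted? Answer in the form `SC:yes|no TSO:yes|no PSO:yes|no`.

outcome vector order: (P0.R0,P0.R1,P1.R0)
under SC → <0 0 1> <0 1 0> <0 1 1> <2 0 1> <2 1 0> <2 1 1>
under TSO → <0 0 0> <0 0 1> <0 1 0> <0 1 1> <2 0 0> <2 0 1> <2 1 0> <2 1 1>
under PSO → <0 0 0> <0 0 1> <0 1 0> <0 1 1> <2 0 0> <2 0 1> <2 1 0> <2 1 1>
target <2 0 0> ∈ {TSO,PSO}

SC:no TSO:yes PSO:yes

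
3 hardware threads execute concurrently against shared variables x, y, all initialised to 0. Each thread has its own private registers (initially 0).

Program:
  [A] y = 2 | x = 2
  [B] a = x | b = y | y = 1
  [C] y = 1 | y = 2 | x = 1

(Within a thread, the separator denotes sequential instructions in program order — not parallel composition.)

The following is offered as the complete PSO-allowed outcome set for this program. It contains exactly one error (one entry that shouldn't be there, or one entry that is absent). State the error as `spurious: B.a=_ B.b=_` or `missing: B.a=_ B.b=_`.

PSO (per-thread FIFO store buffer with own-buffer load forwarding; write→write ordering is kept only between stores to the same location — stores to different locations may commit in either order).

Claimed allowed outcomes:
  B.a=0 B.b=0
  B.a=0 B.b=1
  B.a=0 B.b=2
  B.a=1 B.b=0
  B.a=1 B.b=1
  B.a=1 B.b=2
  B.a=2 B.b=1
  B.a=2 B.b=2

missing: B.a=2 B.b=0

outcome vector order: (B.a,B.b)
under PSO → <0 0>, <0 1>, <0 2>, <1 0>, <1 1>, <1 2>, <2 0>, <2 1>, <2 2>
PSO∖claimed = {<2 0>}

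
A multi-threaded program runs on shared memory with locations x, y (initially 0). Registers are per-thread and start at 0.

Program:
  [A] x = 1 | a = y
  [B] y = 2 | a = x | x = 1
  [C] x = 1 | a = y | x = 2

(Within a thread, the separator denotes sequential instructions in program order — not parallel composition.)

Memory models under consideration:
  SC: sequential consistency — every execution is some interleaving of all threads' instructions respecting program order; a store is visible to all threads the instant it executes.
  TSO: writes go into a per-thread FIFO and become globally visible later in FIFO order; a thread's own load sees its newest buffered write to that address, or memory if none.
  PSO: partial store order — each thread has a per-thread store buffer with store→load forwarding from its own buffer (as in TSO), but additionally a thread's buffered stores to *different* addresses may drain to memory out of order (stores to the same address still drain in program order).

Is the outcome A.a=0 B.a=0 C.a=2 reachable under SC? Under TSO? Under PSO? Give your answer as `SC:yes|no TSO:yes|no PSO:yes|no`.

SC:no TSO:yes PSO:yes

outcome vector order: (A.a,B.a,C.a)
under SC → <0 1 0> <0 1 2> <0 2 0> <0 2 2> <2 0 2> <2 1 0> <2 1 2> <2 2 0> <2 2 2>
under TSO → <0 0 0> <0 0 2> <0 1 0> <0 1 2> <0 2 0> <0 2 2> <2 0 0> <2 0 2> <2 1 0> <2 1 2> <2 2 0> <2 2 2>
under PSO → <0 0 0> <0 0 2> <0 1 0> <0 1 2> <0 2 0> <0 2 2> <2 0 0> <2 0 2> <2 1 0> <2 1 2> <2 2 0> <2 2 2>
target <0 0 2> ∈ {TSO,PSO}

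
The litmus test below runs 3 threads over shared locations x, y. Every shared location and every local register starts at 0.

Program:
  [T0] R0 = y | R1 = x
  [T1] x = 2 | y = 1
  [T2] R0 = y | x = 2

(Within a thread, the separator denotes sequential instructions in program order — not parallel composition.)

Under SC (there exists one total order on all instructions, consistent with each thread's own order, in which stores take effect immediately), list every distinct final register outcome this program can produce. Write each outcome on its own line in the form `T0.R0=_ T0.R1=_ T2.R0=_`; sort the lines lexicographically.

outcome vector order: (T0.R0,T0.R1,T2.R0)
|SC outcomes| = 6

T0.R0=0 T0.R1=0 T2.R0=0
T0.R0=0 T0.R1=0 T2.R0=1
T0.R0=0 T0.R1=2 T2.R0=0
T0.R0=0 T0.R1=2 T2.R0=1
T0.R0=1 T0.R1=2 T2.R0=0
T0.R0=1 T0.R1=2 T2.R0=1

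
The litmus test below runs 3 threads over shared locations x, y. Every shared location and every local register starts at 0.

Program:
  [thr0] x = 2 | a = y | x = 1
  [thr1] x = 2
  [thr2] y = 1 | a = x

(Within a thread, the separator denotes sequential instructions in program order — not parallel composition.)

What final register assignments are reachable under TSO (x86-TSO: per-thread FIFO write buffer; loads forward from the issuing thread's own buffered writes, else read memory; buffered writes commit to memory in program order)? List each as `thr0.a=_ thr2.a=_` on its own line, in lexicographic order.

thr0.a=0 thr2.a=0
thr0.a=0 thr2.a=1
thr0.a=0 thr2.a=2
thr0.a=1 thr2.a=0
thr0.a=1 thr2.a=1
thr0.a=1 thr2.a=2

outcome vector order: (thr0.a,thr2.a)
|TSO outcomes| = 6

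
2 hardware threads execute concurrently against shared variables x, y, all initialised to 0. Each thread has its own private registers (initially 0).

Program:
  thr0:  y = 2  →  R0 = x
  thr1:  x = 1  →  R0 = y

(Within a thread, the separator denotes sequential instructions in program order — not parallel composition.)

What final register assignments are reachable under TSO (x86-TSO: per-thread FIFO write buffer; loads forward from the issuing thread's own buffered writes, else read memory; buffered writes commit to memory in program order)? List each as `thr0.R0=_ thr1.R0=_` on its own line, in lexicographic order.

outcome vector order: (thr0.R0,thr1.R0)
|TSO outcomes| = 4

thr0.R0=0 thr1.R0=0
thr0.R0=0 thr1.R0=2
thr0.R0=1 thr1.R0=0
thr0.R0=1 thr1.R0=2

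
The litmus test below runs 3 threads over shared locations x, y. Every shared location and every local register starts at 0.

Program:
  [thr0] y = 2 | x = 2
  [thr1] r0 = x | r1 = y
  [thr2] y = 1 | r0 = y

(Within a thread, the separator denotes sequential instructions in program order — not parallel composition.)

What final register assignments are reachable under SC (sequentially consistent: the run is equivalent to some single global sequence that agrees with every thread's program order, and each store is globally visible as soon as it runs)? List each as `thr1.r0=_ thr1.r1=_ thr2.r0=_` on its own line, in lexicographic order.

thr1.r0=0 thr1.r1=0 thr2.r0=1
thr1.r0=0 thr1.r1=0 thr2.r0=2
thr1.r0=0 thr1.r1=1 thr2.r0=1
thr1.r0=0 thr1.r1=1 thr2.r0=2
thr1.r0=0 thr1.r1=2 thr2.r0=1
thr1.r0=0 thr1.r1=2 thr2.r0=2
thr1.r0=2 thr1.r1=1 thr2.r0=1
thr1.r0=2 thr1.r1=2 thr2.r0=1
thr1.r0=2 thr1.r1=2 thr2.r0=2

outcome vector order: (thr1.r0,thr1.r1,thr2.r0)
|SC outcomes| = 9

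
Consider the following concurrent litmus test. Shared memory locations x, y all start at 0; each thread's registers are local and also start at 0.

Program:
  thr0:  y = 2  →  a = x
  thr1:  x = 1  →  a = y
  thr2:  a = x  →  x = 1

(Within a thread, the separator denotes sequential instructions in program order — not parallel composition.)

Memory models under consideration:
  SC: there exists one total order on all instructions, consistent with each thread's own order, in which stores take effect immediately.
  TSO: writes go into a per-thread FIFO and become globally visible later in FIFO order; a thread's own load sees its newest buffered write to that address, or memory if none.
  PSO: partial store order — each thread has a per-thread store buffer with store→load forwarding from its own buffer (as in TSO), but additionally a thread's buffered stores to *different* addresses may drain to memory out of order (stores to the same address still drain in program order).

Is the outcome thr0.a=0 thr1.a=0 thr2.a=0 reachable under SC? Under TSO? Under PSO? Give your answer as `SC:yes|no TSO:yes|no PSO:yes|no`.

outcome vector order: (thr0.a,thr1.a,thr2.a)
SC: 6 outcomes — {<0 2 0>, <0 2 1>, <1 0 0>, <1 0 1>, <1 2 0>, <1 2 1>}
TSO: 8 outcomes — {<0 0 0>, <0 0 1>, <0 2 0>, <0 2 1>, <1 0 0>, <1 0 1>, <1 2 0>, <1 2 1>}
PSO: 8 outcomes — {<0 0 0>, <0 0 1>, <0 2 0>, <0 2 1>, <1 0 0>, <1 0 1>, <1 2 0>, <1 2 1>}
target <0 0 0> ∈ {TSO,PSO}

SC:no TSO:yes PSO:yes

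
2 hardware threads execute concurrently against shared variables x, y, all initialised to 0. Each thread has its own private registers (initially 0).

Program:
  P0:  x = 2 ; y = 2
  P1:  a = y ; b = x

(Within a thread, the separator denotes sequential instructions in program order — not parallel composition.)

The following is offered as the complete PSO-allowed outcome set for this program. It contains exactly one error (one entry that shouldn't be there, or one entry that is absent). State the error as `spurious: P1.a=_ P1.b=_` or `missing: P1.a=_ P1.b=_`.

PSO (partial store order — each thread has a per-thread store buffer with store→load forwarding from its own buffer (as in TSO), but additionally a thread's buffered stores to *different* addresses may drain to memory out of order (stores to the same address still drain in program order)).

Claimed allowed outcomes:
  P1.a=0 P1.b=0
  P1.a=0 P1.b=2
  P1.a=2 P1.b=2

outcome vector order: (P1.a,P1.b)
under PSO → 0/0 0/2 2/0 2/2
PSO∖claimed = {2/0}

missing: P1.a=2 P1.b=0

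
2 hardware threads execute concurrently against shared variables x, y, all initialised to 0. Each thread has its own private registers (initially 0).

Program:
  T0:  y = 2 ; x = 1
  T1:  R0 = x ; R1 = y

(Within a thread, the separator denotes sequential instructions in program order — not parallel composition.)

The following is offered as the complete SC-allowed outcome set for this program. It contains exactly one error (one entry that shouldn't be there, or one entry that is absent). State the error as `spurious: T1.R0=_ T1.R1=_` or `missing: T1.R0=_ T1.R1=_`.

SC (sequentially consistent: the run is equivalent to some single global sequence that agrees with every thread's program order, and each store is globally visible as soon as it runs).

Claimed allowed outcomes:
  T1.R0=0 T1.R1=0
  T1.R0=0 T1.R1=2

outcome vector order: (T1.R0,T1.R1)
SC (3): 00; 02; 12
SC∖claimed = {12}

missing: T1.R0=1 T1.R1=2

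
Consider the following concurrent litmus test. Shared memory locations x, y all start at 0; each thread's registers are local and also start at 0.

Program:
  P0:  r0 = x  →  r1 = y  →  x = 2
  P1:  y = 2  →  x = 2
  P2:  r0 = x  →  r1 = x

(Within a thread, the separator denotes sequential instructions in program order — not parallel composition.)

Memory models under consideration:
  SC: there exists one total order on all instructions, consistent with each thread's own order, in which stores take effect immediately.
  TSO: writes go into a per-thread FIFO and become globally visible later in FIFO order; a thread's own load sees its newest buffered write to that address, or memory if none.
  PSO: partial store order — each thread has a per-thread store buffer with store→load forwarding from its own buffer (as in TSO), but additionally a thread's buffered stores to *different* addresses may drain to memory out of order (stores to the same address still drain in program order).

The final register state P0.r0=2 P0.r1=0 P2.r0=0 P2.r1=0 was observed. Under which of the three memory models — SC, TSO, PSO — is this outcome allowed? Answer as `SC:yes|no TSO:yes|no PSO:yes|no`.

outcome vector order: (P0.r0,P0.r1,P2.r0,P2.r1)
SC (9): 0000, 0002, 0022, 0200, 0202, 0222, 2200, 2202, 2222
TSO (9): 0000, 0002, 0022, 0200, 0202, 0222, 2200, 2202, 2222
PSO (12): 0000, 0002, 0022, 0200, 0202, 0222, 2000, 2002, 2022, 2200, 2202, 2222
target 2000 ∈ {PSO}

SC:no TSO:no PSO:yes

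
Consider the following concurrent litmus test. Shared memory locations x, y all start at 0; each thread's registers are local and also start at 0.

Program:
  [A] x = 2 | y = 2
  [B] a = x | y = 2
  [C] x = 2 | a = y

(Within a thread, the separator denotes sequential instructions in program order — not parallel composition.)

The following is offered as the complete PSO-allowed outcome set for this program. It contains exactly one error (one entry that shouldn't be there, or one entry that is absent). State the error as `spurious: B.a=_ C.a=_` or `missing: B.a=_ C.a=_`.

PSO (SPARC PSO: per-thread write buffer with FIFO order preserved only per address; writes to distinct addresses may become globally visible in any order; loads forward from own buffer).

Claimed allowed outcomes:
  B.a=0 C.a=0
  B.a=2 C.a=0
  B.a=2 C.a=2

missing: B.a=0 C.a=2

outcome vector order: (B.a,C.a)
PSO (4): (0,0); (0,2); (2,0); (2,2)
PSO∖claimed = {(0,2)}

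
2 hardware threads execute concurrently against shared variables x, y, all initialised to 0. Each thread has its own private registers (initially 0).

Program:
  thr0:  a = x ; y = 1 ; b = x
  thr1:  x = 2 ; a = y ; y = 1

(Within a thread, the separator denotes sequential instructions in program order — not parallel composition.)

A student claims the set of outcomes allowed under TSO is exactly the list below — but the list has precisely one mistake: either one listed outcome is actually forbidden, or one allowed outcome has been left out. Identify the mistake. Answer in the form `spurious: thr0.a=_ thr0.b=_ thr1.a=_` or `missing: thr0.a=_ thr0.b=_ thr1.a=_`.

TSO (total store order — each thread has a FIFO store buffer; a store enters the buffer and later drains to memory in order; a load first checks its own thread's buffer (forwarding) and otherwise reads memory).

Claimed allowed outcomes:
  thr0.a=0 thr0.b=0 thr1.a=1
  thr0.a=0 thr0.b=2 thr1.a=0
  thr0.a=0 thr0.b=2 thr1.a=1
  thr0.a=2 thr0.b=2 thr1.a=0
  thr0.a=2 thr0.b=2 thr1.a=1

outcome vector order: (thr0.a,thr0.b,thr1.a)
[TSO] allowed = {0/0/0 0/0/1 0/2/0 0/2/1 2/2/0 2/2/1}
TSO∖claimed = {0/0/0}

missing: thr0.a=0 thr0.b=0 thr1.a=0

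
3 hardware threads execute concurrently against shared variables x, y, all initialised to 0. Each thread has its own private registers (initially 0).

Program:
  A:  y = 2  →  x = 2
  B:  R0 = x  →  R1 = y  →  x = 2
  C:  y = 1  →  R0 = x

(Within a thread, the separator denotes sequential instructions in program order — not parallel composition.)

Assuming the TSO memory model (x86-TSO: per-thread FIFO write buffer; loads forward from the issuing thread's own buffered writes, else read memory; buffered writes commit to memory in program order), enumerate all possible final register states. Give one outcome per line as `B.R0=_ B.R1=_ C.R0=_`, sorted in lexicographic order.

B.R0=0 B.R1=0 C.R0=0
B.R0=0 B.R1=0 C.R0=2
B.R0=0 B.R1=1 C.R0=0
B.R0=0 B.R1=1 C.R0=2
B.R0=0 B.R1=2 C.R0=0
B.R0=0 B.R1=2 C.R0=2
B.R0=2 B.R1=1 C.R0=0
B.R0=2 B.R1=1 C.R0=2
B.R0=2 B.R1=2 C.R0=0
B.R0=2 B.R1=2 C.R0=2

outcome vector order: (B.R0,B.R1,C.R0)
|TSO outcomes| = 10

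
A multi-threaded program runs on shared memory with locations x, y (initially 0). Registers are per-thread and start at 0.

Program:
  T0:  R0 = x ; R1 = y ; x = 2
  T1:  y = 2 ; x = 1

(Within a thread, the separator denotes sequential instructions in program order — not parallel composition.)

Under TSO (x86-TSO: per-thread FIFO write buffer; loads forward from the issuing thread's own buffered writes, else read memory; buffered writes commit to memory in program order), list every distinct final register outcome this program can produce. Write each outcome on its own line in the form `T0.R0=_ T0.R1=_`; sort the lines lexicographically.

outcome vector order: (T0.R0,T0.R1)
|TSO outcomes| = 3

T0.R0=0 T0.R1=0
T0.R0=0 T0.R1=2
T0.R0=1 T0.R1=2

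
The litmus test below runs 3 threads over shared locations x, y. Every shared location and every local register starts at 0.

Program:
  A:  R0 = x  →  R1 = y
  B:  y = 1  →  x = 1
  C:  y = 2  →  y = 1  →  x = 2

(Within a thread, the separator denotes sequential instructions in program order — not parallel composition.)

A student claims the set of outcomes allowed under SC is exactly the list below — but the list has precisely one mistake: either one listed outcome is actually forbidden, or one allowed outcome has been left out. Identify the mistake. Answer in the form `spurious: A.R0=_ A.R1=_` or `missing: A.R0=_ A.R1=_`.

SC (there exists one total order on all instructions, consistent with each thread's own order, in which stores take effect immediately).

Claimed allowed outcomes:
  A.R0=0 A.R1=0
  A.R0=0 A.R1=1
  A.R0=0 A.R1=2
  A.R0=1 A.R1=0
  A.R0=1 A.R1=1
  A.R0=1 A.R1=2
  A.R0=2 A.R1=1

spurious: A.R0=1 A.R1=0

outcome vector order: (A.R0,A.R1)
under SC → <0 0>, <0 1>, <0 2>, <1 1>, <1 2>, <2 1>
claimed∖SC = {<1 0>}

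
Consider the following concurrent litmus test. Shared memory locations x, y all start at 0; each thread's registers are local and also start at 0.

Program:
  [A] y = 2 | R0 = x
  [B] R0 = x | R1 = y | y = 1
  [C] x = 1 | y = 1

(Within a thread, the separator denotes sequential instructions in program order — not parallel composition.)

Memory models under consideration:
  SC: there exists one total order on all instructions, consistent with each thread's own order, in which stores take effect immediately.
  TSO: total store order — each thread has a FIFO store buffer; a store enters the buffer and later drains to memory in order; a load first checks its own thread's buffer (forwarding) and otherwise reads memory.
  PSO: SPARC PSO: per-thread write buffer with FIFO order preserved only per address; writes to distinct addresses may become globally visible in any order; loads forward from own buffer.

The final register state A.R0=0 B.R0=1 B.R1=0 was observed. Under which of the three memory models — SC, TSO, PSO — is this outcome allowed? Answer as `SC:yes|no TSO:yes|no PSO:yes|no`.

SC:no TSO:yes PSO:yes

outcome vector order: (A.R0,B.R0,B.R1)
SC (11): <0 0 0>, <0 0 1>, <0 0 2>, <0 1 1>, <0 1 2>, <1 0 0>, <1 0 1>, <1 0 2>, <1 1 0>, <1 1 1>, <1 1 2>
TSO (12): <0 0 0>, <0 0 1>, <0 0 2>, <0 1 0>, <0 1 1>, <0 1 2>, <1 0 0>, <1 0 1>, <1 0 2>, <1 1 0>, <1 1 1>, <1 1 2>
PSO (12): <0 0 0>, <0 0 1>, <0 0 2>, <0 1 0>, <0 1 1>, <0 1 2>, <1 0 0>, <1 0 1>, <1 0 2>, <1 1 0>, <1 1 1>, <1 1 2>
target <0 1 0> ∈ {TSO,PSO}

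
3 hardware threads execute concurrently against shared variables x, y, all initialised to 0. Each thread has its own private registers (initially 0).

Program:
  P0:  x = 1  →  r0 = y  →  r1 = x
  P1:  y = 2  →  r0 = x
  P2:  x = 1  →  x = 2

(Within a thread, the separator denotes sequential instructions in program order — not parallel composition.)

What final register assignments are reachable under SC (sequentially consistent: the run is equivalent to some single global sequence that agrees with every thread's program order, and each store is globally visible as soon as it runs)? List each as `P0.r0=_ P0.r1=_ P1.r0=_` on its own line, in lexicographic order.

P0.r0=0 P0.r1=1 P1.r0=1
P0.r0=0 P0.r1=1 P1.r0=2
P0.r0=0 P0.r1=2 P1.r0=1
P0.r0=0 P0.r1=2 P1.r0=2
P0.r0=2 P0.r1=1 P1.r0=0
P0.r0=2 P0.r1=1 P1.r0=1
P0.r0=2 P0.r1=1 P1.r0=2
P0.r0=2 P0.r1=2 P1.r0=0
P0.r0=2 P0.r1=2 P1.r0=1
P0.r0=2 P0.r1=2 P1.r0=2

outcome vector order: (P0.r0,P0.r1,P1.r0)
|SC outcomes| = 10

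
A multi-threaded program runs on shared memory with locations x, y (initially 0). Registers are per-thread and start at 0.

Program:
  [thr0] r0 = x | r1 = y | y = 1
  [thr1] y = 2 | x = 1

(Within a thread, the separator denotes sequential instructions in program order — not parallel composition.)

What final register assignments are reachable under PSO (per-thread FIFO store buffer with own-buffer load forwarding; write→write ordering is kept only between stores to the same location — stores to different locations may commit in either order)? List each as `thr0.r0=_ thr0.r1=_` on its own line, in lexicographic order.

thr0.r0=0 thr0.r1=0
thr0.r0=0 thr0.r1=2
thr0.r0=1 thr0.r1=0
thr0.r0=1 thr0.r1=2

outcome vector order: (thr0.r0,thr0.r1)
|PSO outcomes| = 4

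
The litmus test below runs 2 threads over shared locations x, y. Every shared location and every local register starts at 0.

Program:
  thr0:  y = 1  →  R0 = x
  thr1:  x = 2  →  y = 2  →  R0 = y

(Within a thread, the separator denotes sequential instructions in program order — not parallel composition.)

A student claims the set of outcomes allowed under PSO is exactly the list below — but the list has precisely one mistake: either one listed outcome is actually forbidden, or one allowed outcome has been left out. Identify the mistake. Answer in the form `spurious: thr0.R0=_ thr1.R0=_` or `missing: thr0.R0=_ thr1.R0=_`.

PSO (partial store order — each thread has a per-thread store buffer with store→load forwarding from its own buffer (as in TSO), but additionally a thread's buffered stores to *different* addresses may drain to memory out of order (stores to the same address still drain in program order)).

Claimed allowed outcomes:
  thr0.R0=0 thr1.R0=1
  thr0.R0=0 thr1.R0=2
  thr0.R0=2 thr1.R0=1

missing: thr0.R0=2 thr1.R0=2

outcome vector order: (thr0.R0,thr1.R0)
[PSO] allowed = {01, 02, 21, 22}
PSO∖claimed = {22}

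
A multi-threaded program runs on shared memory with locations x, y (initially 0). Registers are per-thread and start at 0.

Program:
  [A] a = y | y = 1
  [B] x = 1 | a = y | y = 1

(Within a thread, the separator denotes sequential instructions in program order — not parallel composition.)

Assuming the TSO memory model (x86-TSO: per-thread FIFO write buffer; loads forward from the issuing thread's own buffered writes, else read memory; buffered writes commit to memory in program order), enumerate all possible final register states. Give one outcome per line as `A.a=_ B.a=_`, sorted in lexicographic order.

outcome vector order: (A.a,B.a)
|TSO outcomes| = 3

A.a=0 B.a=0
A.a=0 B.a=1
A.a=1 B.a=0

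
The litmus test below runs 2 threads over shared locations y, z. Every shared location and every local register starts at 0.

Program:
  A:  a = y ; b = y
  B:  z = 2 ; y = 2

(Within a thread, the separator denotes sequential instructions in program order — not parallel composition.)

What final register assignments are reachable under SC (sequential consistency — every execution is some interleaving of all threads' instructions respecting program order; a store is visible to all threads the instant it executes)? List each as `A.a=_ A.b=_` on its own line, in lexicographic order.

A.a=0 A.b=0
A.a=0 A.b=2
A.a=2 A.b=2

outcome vector order: (A.a,A.b)
|SC outcomes| = 3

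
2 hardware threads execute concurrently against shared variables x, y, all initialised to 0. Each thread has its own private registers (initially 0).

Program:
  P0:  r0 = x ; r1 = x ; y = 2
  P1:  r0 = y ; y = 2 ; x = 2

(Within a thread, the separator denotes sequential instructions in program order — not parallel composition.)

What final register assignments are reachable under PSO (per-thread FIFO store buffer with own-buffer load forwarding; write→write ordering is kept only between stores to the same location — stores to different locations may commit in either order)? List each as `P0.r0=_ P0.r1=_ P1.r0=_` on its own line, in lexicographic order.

outcome vector order: (P0.r0,P0.r1,P1.r0)
|PSO outcomes| = 4

P0.r0=0 P0.r1=0 P1.r0=0
P0.r0=0 P0.r1=0 P1.r0=2
P0.r0=0 P0.r1=2 P1.r0=0
P0.r0=2 P0.r1=2 P1.r0=0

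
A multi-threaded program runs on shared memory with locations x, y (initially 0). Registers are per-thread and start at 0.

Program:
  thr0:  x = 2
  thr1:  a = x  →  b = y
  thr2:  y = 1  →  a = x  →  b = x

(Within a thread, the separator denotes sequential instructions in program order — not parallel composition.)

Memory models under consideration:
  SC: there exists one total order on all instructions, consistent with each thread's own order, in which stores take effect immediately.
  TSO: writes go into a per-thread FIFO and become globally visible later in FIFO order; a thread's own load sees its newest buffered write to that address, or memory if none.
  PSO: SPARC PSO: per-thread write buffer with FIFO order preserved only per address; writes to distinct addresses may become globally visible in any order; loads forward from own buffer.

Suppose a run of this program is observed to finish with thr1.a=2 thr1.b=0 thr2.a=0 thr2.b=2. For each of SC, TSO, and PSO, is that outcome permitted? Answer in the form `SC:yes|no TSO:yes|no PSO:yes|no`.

SC:no TSO:yes PSO:yes

outcome vector order: (thr1.a,thr1.b,thr2.a,thr2.b)
SC (10): <0 0 0 0> <0 0 0 2> <0 0 2 2> <0 1 0 0> <0 1 0 2> <0 1 2 2> <2 0 2 2> <2 1 0 0> <2 1 0 2> <2 1 2 2>
TSO (12): <0 0 0 0> <0 0 0 2> <0 0 2 2> <0 1 0 0> <0 1 0 2> <0 1 2 2> <2 0 0 0> <2 0 0 2> <2 0 2 2> <2 1 0 0> <2 1 0 2> <2 1 2 2>
PSO (12): <0 0 0 0> <0 0 0 2> <0 0 2 2> <0 1 0 0> <0 1 0 2> <0 1 2 2> <2 0 0 0> <2 0 0 2> <2 0 2 2> <2 1 0 0> <2 1 0 2> <2 1 2 2>
target <2 0 0 2> ∈ {TSO,PSO}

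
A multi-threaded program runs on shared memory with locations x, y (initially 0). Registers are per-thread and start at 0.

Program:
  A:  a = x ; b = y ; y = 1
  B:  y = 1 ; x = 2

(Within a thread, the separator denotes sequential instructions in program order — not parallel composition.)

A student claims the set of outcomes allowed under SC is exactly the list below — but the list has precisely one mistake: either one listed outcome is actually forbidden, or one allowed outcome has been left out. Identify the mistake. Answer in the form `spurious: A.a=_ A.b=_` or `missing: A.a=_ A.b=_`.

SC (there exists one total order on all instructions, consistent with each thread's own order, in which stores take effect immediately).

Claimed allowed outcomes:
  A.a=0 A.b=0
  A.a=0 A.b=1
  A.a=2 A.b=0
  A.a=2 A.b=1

outcome vector order: (A.a,A.b)
[SC] allowed = {<0 0>; <0 1>; <2 1>}
claimed∖SC = {<2 0>}

spurious: A.a=2 A.b=0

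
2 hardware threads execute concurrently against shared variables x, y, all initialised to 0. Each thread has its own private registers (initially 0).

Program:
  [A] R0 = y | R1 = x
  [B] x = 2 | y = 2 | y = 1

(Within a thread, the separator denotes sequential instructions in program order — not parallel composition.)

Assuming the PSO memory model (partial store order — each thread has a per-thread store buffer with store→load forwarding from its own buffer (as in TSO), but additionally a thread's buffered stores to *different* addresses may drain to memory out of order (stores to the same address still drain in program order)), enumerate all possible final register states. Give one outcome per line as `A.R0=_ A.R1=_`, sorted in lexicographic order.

outcome vector order: (A.R0,A.R1)
|PSO outcomes| = 6

A.R0=0 A.R1=0
A.R0=0 A.R1=2
A.R0=1 A.R1=0
A.R0=1 A.R1=2
A.R0=2 A.R1=0
A.R0=2 A.R1=2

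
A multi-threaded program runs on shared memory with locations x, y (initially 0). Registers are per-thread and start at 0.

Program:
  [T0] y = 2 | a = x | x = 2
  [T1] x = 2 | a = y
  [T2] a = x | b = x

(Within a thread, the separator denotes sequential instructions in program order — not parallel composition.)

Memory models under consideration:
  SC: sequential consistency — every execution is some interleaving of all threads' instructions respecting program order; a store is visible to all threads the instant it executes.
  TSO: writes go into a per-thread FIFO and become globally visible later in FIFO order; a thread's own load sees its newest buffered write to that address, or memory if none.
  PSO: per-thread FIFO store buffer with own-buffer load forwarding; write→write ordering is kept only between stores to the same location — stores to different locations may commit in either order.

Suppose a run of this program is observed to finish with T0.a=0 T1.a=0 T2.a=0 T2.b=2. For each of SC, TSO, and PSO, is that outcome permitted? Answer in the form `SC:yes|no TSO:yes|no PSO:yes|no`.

SC:no TSO:yes PSO:yes

outcome vector order: (T0.a,T1.a,T2.a,T2.b)
SC (9): <0 2 0 0>, <0 2 0 2>, <0 2 2 2>, <2 0 0 0>, <2 0 0 2>, <2 0 2 2>, <2 2 0 0>, <2 2 0 2>, <2 2 2 2>
TSO (12): <0 0 0 0>, <0 0 0 2>, <0 0 2 2>, <0 2 0 0>, <0 2 0 2>, <0 2 2 2>, <2 0 0 0>, <2 0 0 2>, <2 0 2 2>, <2 2 0 0>, <2 2 0 2>, <2 2 2 2>
PSO (12): <0 0 0 0>, <0 0 0 2>, <0 0 2 2>, <0 2 0 0>, <0 2 0 2>, <0 2 2 2>, <2 0 0 0>, <2 0 0 2>, <2 0 2 2>, <2 2 0 0>, <2 2 0 2>, <2 2 2 2>
target <0 0 0 2> ∈ {TSO,PSO}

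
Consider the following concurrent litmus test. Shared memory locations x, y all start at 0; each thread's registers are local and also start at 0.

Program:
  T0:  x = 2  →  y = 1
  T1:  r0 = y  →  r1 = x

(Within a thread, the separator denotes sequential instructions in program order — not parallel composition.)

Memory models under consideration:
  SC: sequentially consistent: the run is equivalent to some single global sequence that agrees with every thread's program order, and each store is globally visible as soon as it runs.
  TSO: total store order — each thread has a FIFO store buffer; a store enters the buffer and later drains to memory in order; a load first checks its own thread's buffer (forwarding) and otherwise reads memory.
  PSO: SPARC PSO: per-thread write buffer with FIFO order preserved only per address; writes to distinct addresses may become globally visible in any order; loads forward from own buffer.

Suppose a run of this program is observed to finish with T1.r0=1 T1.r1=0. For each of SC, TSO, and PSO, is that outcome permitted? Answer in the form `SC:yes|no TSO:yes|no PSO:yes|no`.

outcome vector order: (T1.r0,T1.r1)
SC (3): 00; 02; 12
TSO (3): 00; 02; 12
PSO (4): 00; 02; 10; 12
target 10 ∈ {PSO}

SC:no TSO:no PSO:yes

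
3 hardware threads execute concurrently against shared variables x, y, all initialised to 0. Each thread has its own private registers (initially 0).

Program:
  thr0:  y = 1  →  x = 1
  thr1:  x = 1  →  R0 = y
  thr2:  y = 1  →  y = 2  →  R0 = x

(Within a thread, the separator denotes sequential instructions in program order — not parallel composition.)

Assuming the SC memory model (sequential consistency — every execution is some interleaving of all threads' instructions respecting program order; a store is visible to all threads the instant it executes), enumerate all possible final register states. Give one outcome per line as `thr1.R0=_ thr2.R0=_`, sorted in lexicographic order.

thr1.R0=0 thr2.R0=1
thr1.R0=1 thr2.R0=0
thr1.R0=1 thr2.R0=1
thr1.R0=2 thr2.R0=0
thr1.R0=2 thr2.R0=1

outcome vector order: (thr1.R0,thr2.R0)
|SC outcomes| = 5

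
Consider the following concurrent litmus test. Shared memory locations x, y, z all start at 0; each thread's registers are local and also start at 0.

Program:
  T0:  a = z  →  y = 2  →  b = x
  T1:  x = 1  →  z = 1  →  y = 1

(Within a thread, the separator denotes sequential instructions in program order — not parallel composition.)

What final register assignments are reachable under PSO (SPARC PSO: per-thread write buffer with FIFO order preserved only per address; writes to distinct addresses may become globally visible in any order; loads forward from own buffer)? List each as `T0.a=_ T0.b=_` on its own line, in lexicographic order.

outcome vector order: (T0.a,T0.b)
|PSO outcomes| = 4

T0.a=0 T0.b=0
T0.a=0 T0.b=1
T0.a=1 T0.b=0
T0.a=1 T0.b=1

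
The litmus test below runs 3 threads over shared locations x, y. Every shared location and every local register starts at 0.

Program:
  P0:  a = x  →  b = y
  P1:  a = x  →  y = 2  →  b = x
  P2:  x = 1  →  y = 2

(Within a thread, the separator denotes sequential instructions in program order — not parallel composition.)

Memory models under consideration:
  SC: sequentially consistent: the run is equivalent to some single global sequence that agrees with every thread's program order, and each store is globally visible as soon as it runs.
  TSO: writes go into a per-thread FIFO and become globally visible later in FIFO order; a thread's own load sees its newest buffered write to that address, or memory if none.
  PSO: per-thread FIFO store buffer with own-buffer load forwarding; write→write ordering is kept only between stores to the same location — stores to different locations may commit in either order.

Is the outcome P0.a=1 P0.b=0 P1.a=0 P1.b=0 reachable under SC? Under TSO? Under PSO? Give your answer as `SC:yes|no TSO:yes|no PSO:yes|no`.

SC:no TSO:yes PSO:yes

outcome vector order: (P0.a,P0.b,P1.a,P1.b)
under SC → 0/0/0/0; 0/0/0/1; 0/0/1/1; 0/2/0/0; 0/2/0/1; 0/2/1/1; 1/0/0/1; 1/0/1/1; 1/2/0/0; 1/2/0/1; 1/2/1/1
under TSO → 0/0/0/0; 0/0/0/1; 0/0/1/1; 0/2/0/0; 0/2/0/1; 0/2/1/1; 1/0/0/0; 1/0/0/1; 1/0/1/1; 1/2/0/0; 1/2/0/1; 1/2/1/1
under PSO → 0/0/0/0; 0/0/0/1; 0/0/1/1; 0/2/0/0; 0/2/0/1; 0/2/1/1; 1/0/0/0; 1/0/0/1; 1/0/1/1; 1/2/0/0; 1/2/0/1; 1/2/1/1
target 1/0/0/0 ∈ {TSO,PSO}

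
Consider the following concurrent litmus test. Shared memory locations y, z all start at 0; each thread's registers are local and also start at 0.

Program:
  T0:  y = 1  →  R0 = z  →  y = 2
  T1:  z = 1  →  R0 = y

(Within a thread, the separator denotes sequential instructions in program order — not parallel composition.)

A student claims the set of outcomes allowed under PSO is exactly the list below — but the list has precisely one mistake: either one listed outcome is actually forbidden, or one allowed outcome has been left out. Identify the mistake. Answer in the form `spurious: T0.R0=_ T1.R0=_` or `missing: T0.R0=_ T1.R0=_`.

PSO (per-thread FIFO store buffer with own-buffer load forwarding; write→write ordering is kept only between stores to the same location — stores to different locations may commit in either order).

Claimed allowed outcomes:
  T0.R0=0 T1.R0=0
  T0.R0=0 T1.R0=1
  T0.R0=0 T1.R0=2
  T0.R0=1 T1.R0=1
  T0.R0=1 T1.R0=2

outcome vector order: (T0.R0,T1.R0)
PSO: 6 outcomes — {0/0, 0/1, 0/2, 1/0, 1/1, 1/2}
PSO∖claimed = {1/0}

missing: T0.R0=1 T1.R0=0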